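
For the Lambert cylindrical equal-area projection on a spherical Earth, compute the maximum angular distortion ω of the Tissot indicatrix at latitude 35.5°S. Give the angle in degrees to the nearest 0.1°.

23.4°

The Lambert cylindrical equal-area projection is the cylindrical equal-area projection with its standard parallel at the equator (φ₀ = 0). Cylindrical equal-area (φ₀ = 0°): h = cos φ / cos 0° along meridians, k = cos 0° / cos φ along parallels; h·k = 1.
At 35.5°: h = 0.8141, k = 1.228; principal scales a = 1.228, b = 0.8141.
sin(ω/2) = (a − b)/(a + b) = 0.4142/2.042 = 0.2028, so ω = 2 arcsin(0.2028) ≈ 23.4°.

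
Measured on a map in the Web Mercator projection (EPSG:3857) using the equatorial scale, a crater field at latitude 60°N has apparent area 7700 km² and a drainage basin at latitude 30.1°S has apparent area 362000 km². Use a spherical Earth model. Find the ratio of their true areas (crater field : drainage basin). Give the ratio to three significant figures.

Since Mercator area scale is 1/cos²φ, the true area equals the apparent area multiplied by cos²φ.
True area of crater field: 7700 × cos²(60°) = 7700 × 0.2500 = 1925 km².
True area of drainage basin: 362000 × cos²(30.1°) = 362000 × 0.7485 = 271000 km².
Ratio = 1925 / 271000 ≈ 0.00710.

0.00710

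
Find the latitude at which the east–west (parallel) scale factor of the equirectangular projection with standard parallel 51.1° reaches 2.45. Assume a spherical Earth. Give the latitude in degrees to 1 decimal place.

75.1°

In the equirectangular projection with standard parallel φ₀ = 51.1° (x = Rλ cos φ₀, y = Rφ), meridians are true-scale (h = 1) and the parallel scale is k = cos φ₀ / cos φ.
k = cos φ₀ / cos φ = 2.45  ⇒  cos φ = cos 51.1° / 2.45 = 0.2563.
φ = arccos(0.2563) ≈ 75.1°.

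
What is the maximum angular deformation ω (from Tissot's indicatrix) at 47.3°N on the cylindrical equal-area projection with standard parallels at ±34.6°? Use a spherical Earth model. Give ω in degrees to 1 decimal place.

22.1°

For cylindrical equal-area with standard parallel φ₀, h = cos φ / cos φ₀ and k = cos φ₀ / cos φ, so h·k = 1.
At 47.3°: h = 0.8239, k = 1.214; principal scales a = 1.214, b = 0.8239.
sin(ω/2) = (a − b)/(a + b) = 0.3899/2.038 = 0.1914, so ω = 2 arcsin(0.1914) ≈ 22.1°.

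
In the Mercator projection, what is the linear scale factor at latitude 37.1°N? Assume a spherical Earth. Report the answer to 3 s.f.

1.25

Mercator is conformal, so the point scale is isotropic: h = k = sec φ = 1/cos φ.
k = 1/cos 37.1° = 1/0.7976 = 1.254.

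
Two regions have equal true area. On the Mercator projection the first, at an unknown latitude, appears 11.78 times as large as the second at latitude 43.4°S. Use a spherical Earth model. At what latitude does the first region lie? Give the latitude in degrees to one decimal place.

77.8°

On Mercator, (apparent₁)/(apparent₂) = sec²φ₁ / sec²φ₂ when true areas are equal.
cos²φ₂ / cos²φ₁ = 11.78  ⇒  cos φ₁ = cos 43.4° / √11.78 = 0.7266/3.432 = 0.2117.
φ₁ = arccos(0.2117) ≈ 77.8°.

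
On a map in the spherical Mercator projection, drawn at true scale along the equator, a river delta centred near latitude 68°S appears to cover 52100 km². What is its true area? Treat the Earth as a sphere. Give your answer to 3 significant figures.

7310 km²

For Mercator, h = k = sec φ (a conformal cylindrical projection has a single point scale, 1/cos φ).
Areal scale = k² = sec²φ = 1/cos²(68°) = 1/0.3746² = 7.126.
True area = apparent / (areal scale) = 52100 / 7.126 ≈ 7310 km².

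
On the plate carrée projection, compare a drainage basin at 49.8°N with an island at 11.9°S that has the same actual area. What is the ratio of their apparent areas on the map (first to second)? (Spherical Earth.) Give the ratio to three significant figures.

In the plate carrée (x = Rλ, y = Rφ), meridians are true-scale (h = 1) and parallels are stretched by k = sec φ.
Areal scale at 49.8°: h·k = 1.000 × 1.549 = 1.549.
Areal scale at 11.9°: h·k = 1.000 × 1.022 = 1.022.
Ratio = 1.549/1.022 ≈ 1.52.

1.52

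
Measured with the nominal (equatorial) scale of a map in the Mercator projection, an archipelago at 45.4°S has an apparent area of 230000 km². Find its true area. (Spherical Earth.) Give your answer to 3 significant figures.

For Mercator, h = k = sec φ (a conformal cylindrical projection has a single point scale, 1/cos φ).
Areal scale = k² = sec²φ = 1/cos²(45.4°) = 1/0.7022² = 2.028.
True area = apparent / (areal scale) = 230000 / 2.028 ≈ 113000 km².

113000 km²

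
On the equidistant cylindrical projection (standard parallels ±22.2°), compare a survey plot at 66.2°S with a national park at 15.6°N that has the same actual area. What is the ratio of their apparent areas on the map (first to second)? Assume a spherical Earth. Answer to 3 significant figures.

2.39

In the equirectangular projection with standard parallel φ₀ = 22.2° (x = Rλ cos φ₀, y = Rφ), meridians are true-scale (h = 1) and the parallel scale is k = cos φ₀ / cos φ.
Areal scale at 66.2°: h·k = 1.000 × 2.294 = 2.294.
Areal scale at 15.6°: h·k = 1.000 × 0.9613 = 0.9613.
Ratio = 2.294/0.9613 ≈ 2.39.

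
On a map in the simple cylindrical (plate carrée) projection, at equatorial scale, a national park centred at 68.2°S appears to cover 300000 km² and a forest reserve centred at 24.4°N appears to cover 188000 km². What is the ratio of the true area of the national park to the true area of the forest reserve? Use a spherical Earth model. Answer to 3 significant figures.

0.651

Plate carrée has h = 1 and k = sec φ, giving areal scale sec φ; true area = (apparent area) · cos φ.
True area of national park: 300000 × cos(68.2°) = 300000 × 0.3714 = 111400 km².
True area of forest reserve: 188000 × cos(24.4°) = 188000 × 0.9107 = 171200 km².
Ratio = 111400 / 171200 ≈ 0.651.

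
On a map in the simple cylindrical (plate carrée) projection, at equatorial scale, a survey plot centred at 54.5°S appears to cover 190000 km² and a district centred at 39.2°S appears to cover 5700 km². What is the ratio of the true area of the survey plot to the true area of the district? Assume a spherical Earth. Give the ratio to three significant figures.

On the plate carrée, areal scale = h·k = 1 × sec φ, so true area = apparent × cos φ.
True area of survey plot: 190000 × cos(54.5°) = 190000 × 0.5807 = 110300 km².
True area of district: 5700 × cos(39.2°) = 5700 × 0.7749 = 4417 km².
Ratio = 110300 / 4417 ≈ 25.0.

25.0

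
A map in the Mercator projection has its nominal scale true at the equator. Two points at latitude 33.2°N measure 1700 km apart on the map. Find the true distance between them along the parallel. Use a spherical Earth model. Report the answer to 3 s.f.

1420 km

The Mercator projection is conformal; its linear scale factor is the same in every direction and equals sec φ = 1/cos φ.
Along the parallel at 33.2°, map distances are exaggerated by k = sec 33.2° = 1.195.
True distance = 1700 / 1.195 = 1700 × cos 33.2° ≈ 1420 km.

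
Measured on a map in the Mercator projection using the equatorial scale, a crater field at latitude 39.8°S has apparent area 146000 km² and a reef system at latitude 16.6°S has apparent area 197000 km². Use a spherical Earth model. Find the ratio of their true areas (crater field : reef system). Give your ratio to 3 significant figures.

Since Mercator area scale is 1/cos²φ, the true area equals the apparent area multiplied by cos²φ.
True area of crater field: 146000 × cos²(39.8°) = 146000 × 0.5903 = 86180 km².
True area of reef system: 197000 × cos²(16.6°) = 197000 × 0.9184 = 180900 km².
Ratio = 86180 / 180900 ≈ 0.476.

0.476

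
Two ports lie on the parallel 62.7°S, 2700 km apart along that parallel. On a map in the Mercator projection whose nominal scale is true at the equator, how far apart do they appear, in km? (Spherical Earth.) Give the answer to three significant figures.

The Mercator projection is conformal; its linear scale factor is the same in every direction and equals sec φ = 1/cos φ.
Along the parallel, k = sec 62.7° = 1/0.4586 = 2.180.
Map distance = 2700 × 2.180 ≈ 5890 km.

5890 km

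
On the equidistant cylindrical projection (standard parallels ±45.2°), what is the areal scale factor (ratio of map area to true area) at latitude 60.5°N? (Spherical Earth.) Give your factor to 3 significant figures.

1.43

In the equirectangular projection with standard parallel φ₀ = 45.2° (x = Rλ cos φ₀, y = Rφ), meridians are true-scale (h = 1) and the parallel scale is k = cos φ₀ / cos φ.
Areal scale = h·k = 1 × cos φ₀ / cos φ; at 60.5°, h = 1.000, k = 1.431, so h·k = 1.431.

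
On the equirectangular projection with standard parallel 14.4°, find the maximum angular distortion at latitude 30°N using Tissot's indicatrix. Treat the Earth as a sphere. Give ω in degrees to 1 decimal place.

With standard parallel φ₀ = 14.4°, the equirectangular projection gives x = Rλ cos φ₀, y = Rφ, so h = 1 and k = cos 14.4° / cos φ.
At 30°: h = 1.000, k = 1.118; principal scales a = 1.118, b = 1.000.
sin(ω/2) = (a − b)/(a + b) = 0.1184/2.118 = 0.05590, so ω = 2 arcsin(0.05590) ≈ 6.4°.

6.4°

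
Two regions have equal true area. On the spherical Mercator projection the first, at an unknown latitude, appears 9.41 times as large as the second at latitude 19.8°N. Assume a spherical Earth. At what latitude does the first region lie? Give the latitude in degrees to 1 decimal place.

72.1°

On Mercator, (apparent₁)/(apparent₂) = sec²φ₁ / sec²φ₂ when true areas are equal.
cos²φ₂ / cos²φ₁ = 9.41  ⇒  cos φ₁ = cos 19.8° / √9.41 = 0.9409/3.068 = 0.3067.
φ₁ = arccos(0.3067) ≈ 72.1°.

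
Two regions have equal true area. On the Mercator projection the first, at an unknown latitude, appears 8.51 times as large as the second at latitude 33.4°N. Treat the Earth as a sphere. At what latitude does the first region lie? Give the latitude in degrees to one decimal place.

On Mercator, (apparent₁)/(apparent₂) = sec²φ₁ / sec²φ₂ when true areas are equal.
cos²φ₂ / cos²φ₁ = 8.51  ⇒  cos φ₁ = cos 33.4° / √8.51 = 0.8348/2.917 = 0.2862.
φ₁ = arccos(0.2862) ≈ 73.4°.

73.4°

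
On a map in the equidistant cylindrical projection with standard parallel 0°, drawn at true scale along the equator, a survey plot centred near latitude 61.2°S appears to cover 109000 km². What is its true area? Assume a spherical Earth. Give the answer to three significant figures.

52500 km²

In the plate carrée (x = Rλ, y = Rφ), meridians are true-scale (h = 1) and parallels are stretched by k = sec φ.
Areal scale = h·k = 1 × sec φ; at 61.2°, h = 1.000, k = 2.076, so h·k = 2.076.
True area = apparent / (areal scale) = 109000 / 2.076 ≈ 52500 km².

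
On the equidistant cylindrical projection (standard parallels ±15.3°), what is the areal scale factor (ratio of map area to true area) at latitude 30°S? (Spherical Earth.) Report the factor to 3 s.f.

In the equirectangular projection with standard parallel φ₀ = 15.3° (x = Rλ cos φ₀, y = Rφ), meridians are true-scale (h = 1) and the parallel scale is k = cos φ₀ / cos φ.
Areal scale = h·k = 1 × cos φ₀ / cos φ; at 30°, h = 1.000, k = 1.114, so h·k = 1.114.

1.11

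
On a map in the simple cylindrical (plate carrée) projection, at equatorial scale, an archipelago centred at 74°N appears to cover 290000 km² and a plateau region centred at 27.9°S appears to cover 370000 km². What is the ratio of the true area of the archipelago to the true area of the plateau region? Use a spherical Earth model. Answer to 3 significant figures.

Plate carrée has h = 1 and k = sec φ, giving areal scale sec φ; true area = (apparent area) · cos φ.
True area of archipelago: 290000 × cos(74°) = 290000 × 0.2756 = 79930 km².
True area of plateau region: 370000 × cos(27.9°) = 370000 × 0.8838 = 327000 km².
Ratio = 79930 / 327000 ≈ 0.244.

0.244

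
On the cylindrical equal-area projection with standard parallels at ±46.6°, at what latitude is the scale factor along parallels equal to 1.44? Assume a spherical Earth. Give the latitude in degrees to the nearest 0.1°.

61.5°

A cylindrical equal-area projection with standard parallel φ₀ has meridian scale h = cos φ / cos φ₀ and parallel scale k = cos φ₀ / cos φ (so areas are preserved, h·k = 1).
k = cos φ₀ / cos φ = 1.44  ⇒  cos φ = cos 46.6° / 1.44 = 0.4771.
φ = arccos(0.4771) ≈ 61.5°.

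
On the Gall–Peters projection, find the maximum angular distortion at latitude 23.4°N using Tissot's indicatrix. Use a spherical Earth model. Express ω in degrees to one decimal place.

Gall–Peters is a cylindrical equal-area projection with standard parallels at ±45°. A cylindrical equal-area projection with standard parallel φ₀ has meridian scale h = cos φ / cos φ₀ and parallel scale k = cos φ₀ / cos φ (so areas are preserved, h·k = 1).
At 23.4°: h = 1.298, k = 0.7705; principal scales a = 1.298, b = 0.7705.
sin(ω/2) = (a − b)/(a + b) = 0.5274/2.068 = 0.2550, so ω = 2 arcsin(0.2550) ≈ 29.5°.

29.5°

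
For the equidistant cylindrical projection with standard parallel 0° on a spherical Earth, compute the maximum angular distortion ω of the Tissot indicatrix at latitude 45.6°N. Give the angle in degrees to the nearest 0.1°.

For the equirectangular projection with φ₀ = 0 (plate carrée), h = 1 along meridians and k = sec φ along parallels.
At 45.6°: h = 1.000, k = 1.429; principal scales a = 1.429, b = 1.000.
sin(ω/2) = (a − b)/(a + b) = 0.4293/2.429 = 0.1767, so ω = 2 arcsin(0.1767) ≈ 20.4°.

20.4°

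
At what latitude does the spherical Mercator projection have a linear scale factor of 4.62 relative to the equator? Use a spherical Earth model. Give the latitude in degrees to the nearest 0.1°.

Mercator scale is k = sec φ = 1/cos φ.
1/cos φ = 4.62  ⇒  cos φ = 0.2165  ⇒  φ = arccos(0.2165) ≈ 77.5°.

77.5°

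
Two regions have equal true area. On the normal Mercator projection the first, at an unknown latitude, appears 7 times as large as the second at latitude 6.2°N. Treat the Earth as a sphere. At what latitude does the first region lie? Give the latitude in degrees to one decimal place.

67.9°

On Mercator, (apparent₁)/(apparent₂) = sec²φ₁ / sec²φ₂ when true areas are equal.
cos²φ₂ / cos²φ₁ = 7  ⇒  cos φ₁ = cos 6.2° / √7 = 0.9942/2.646 = 0.3758.
φ₁ = arccos(0.3758) ≈ 67.9°.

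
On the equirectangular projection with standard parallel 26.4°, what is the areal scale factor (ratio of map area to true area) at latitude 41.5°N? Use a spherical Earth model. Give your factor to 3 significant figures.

1.20

The equidistant cylindrical projection with φ₀ = 26.4° has h = 1 (meridians true) and k = cos φ₀ / cos φ along parallels.
Areal scale = h·k = 1 × cos φ₀ / cos φ; at 41.5°, h = 1.000, k = 1.196, so h·k = 1.196.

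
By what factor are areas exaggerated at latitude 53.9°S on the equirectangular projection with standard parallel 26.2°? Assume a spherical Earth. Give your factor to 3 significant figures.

1.52

With standard parallel φ₀ = 26.2°, the equirectangular projection gives x = Rλ cos φ₀, y = Rφ, so h = 1 and k = cos 26.2° / cos φ.
Areal scale = h·k = 1 × cos φ₀ / cos φ; at 53.9°, h = 1.000, k = 1.523, so h·k = 1.523.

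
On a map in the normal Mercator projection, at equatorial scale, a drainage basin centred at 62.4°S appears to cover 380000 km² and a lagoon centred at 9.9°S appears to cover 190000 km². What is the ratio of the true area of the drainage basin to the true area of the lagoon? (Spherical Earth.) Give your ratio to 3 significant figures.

0.442

Mercator's areal exaggeration is sec²φ; hence true area = (apparent area) · cos²φ.
True area of drainage basin: 380000 × cos²(62.4°) = 380000 × 0.2146 = 81560 km².
True area of lagoon: 190000 × cos²(9.9°) = 190000 × 0.9704 = 184400 km².
Ratio = 81560 / 184400 ≈ 0.442.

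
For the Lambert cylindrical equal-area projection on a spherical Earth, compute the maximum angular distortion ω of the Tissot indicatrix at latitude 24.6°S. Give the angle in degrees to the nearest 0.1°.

The Lambert cylindrical equal-area projection is the cylindrical equal-area projection with its standard parallel at the equator (φ₀ = 0). Cylindrical equal-area (φ₀ = 0°): h = cos φ / cos 0° along meridians, k = cos 0° / cos φ along parallels; h·k = 1.
At 24.6°: h = 0.9092, k = 1.100; principal scales a = 1.100, b = 0.9092.
sin(ω/2) = (a − b)/(a + b) = 0.1906/2.009 = 0.09486, so ω = 2 arcsin(0.09486) ≈ 10.9°.

10.9°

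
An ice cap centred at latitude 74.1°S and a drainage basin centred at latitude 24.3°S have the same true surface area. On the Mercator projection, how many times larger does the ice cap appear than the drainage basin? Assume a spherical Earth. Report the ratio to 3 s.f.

On Mercator, area is exaggerated by sec²φ = 1/cos²φ.
At 74.1°: sec²(74.1°) = 1/0.2740² = 13.32.
At 24.3°: sec²(24.3°) = 1/0.9114² = 1.204.
Ratio = 13.32/1.204 = cos²(24.3°)/cos²(74.1°) ≈ 11.1.

11.1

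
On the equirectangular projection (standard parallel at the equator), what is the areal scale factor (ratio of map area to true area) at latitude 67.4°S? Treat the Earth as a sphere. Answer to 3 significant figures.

For the equirectangular projection with φ₀ = 0 (plate carrée), h = 1 along meridians and k = sec φ along parallels.
Areal scale = h·k = 1 × sec φ; at 67.4°, h = 1.000, k = 2.602, so h·k = 2.602.

2.60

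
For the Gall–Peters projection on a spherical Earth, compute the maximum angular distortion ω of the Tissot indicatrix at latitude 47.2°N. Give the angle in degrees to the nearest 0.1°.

4.6°

Gall–Peters is a cylindrical equal-area projection with standard parallels at ±45°. For cylindrical equal-area with standard parallel φ₀, h = cos φ / cos φ₀ and k = cos φ₀ / cos φ, so h·k = 1.
At 47.2°: h = 0.9609, k = 1.041; principal scales a = 1.041, b = 0.9609.
sin(ω/2) = (a − b)/(a + b) = 0.07984/2.002 = 0.03989, so ω = 2 arcsin(0.03989) ≈ 4.6°.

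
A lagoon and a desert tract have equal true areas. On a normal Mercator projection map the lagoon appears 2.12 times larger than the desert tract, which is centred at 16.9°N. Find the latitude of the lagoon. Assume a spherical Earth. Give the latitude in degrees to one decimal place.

For equal true areas on Mercator, apparent areas scale as sec²φ, so the ratio is cos²φ₂ / cos²φ₁.
cos²φ₂ / cos²φ₁ = 2.12  ⇒  cos φ₁ = cos 16.9° / √2.12 = 0.9568/1.456 = 0.6571.
φ₁ = arccos(0.6571) ≈ 48.9°.

48.9°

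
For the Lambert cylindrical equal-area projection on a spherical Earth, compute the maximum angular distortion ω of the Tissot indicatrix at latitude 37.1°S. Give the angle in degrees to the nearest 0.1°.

The Lambert cylindrical equal-area projection is the cylindrical equal-area projection with its standard parallel at the equator (φ₀ = 0). Cylindrical equal-area (φ₀ = 0°): h = cos φ / cos 0° along meridians, k = cos 0° / cos φ along parallels; h·k = 1.
At 37.1°: h = 0.7976, k = 1.254; principal scales a = 1.254, b = 0.7976.
sin(ω/2) = (a − b)/(a + b) = 0.4562/2.051 = 0.2224, so ω = 2 arcsin(0.2224) ≈ 25.7°.

25.7°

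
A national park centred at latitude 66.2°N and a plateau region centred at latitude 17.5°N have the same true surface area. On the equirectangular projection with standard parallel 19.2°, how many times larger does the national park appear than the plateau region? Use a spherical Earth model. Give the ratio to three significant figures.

2.36

With standard parallel φ₀ = 19.2°, the equirectangular projection gives x = Rλ cos φ₀, y = Rφ, so h = 1 and k = cos 19.2° / cos φ.
Areal scale at 66.2°: h·k = 1.000 × 2.340 = 2.340.
Areal scale at 17.5°: h·k = 1.000 × 0.9902 = 0.9902.
Ratio = 2.340/0.9902 ≈ 2.36.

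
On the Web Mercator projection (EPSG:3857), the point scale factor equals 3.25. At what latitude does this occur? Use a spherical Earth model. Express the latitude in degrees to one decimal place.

72.1°

Mercator scale is k = sec φ = 1/cos φ.
1/cos φ = 3.25  ⇒  cos φ = 0.3077  ⇒  φ = arccos(0.3077) ≈ 72.1°.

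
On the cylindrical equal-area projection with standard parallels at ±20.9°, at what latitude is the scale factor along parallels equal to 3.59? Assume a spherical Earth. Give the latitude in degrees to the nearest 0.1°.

74.9°

For cylindrical equal-area with standard parallel φ₀, h = cos φ / cos φ₀ and k = cos φ₀ / cos φ, so h·k = 1.
k = cos φ₀ / cos φ = 3.59  ⇒  cos φ = cos 20.9° / 3.59 = 0.2602.
φ = arccos(0.2602) ≈ 74.9°.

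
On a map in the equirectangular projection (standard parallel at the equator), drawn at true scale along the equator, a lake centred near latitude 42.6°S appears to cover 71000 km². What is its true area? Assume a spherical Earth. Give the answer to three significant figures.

52300 km²

For the equirectangular projection with φ₀ = 0 (plate carrée), h = 1 along meridians and k = sec φ along parallels.
Areal scale = h·k = 1 × sec φ; at 42.6°, h = 1.000, k = 1.359, so h·k = 1.359.
True area = apparent / (areal scale) = 71000 / 1.359 ≈ 52300 km².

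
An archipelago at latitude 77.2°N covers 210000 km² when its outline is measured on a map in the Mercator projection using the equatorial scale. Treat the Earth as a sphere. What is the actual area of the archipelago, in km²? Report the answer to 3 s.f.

The Mercator projection is conformal; its linear scale factor is the same in every direction and equals sec φ = 1/cos φ.
Areal scale = k² = sec²φ = 1/cos²(77.2°) = 1/0.2215² = 20.37.
True area = apparent / (areal scale) = 210000 / 20.37 ≈ 10300 km².

10300 km²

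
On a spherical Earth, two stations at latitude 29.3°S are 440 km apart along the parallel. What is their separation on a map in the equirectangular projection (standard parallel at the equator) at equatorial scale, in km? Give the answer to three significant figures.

505 km

Plate carrée maps x = Rλ, y = Rφ. The meridian scale is h = 1 and the parallel scale is k = 1/cos φ = sec φ.
Along the parallel, k = sec 29.3° = 1/0.8721 = 1.147.
Map distance = 440 × 1.147 ≈ 505 km.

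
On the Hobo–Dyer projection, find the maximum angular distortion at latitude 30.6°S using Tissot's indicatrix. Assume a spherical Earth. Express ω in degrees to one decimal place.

The Hobo–Dyer projection is cylindrical equal-area with φ₀ = 37.5°. Cylindrical equal-area (φ₀ = 37.5°): h = cos φ / cos 37.5° along meridians, k = cos 37.5° / cos φ along parallels; h·k = 1.
At 30.6°: h = 1.085, k = 0.9217; principal scales a = 1.085, b = 0.9217.
sin(ω/2) = (a − b)/(a + b) = 0.1632/2.007 = 0.08135, so ω = 2 arcsin(0.08135) ≈ 9.3°.

9.3°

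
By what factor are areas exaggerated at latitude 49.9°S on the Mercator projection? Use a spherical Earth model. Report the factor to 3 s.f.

2.41

Mercator is conformal, so the point scale is isotropic: h = k = sec φ = 1/cos φ.
Areal scale = k² = sec²φ = 1/cos²(49.9°) = 1/0.6441² = 2.410.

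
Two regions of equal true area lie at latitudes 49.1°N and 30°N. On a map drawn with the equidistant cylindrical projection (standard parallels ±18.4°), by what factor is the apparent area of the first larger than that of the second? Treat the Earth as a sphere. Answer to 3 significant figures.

1.32

In the equirectangular projection with standard parallel φ₀ = 18.4° (x = Rλ cos φ₀, y = Rφ), meridians are true-scale (h = 1) and the parallel scale is k = cos φ₀ / cos φ.
Areal scale at 49.1°: h·k = 1.000 × 1.449 = 1.449.
Areal scale at 30°: h·k = 1.000 × 1.096 = 1.096.
Ratio = 1.449/1.096 ≈ 1.32.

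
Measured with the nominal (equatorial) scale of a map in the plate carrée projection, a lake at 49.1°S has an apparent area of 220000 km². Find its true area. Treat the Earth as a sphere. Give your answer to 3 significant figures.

144000 km²

For the equirectangular projection with φ₀ = 0 (plate carrée), h = 1 along meridians and k = sec φ along parallels.
Areal scale = h·k = 1 × sec φ; at 49.1°, h = 1.000, k = 1.527, so h·k = 1.527.
True area = apparent / (areal scale) = 220000 / 1.527 ≈ 144000 km².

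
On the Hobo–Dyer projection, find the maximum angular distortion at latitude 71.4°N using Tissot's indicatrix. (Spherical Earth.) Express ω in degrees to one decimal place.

Hobo–Dyer is a cylindrical equal-area projection with standard parallels at ±37.5°. A cylindrical equal-area projection with standard parallel φ₀ has meridian scale h = cos φ / cos φ₀ and parallel scale k = cos φ₀ / cos φ (so areas are preserved, h·k = 1).
At 71.4°: h = 0.4020, k = 2.487; principal scales a = 2.487, b = 0.4020.
sin(ω/2) = (a − b)/(a + b) = 2.085/2.889 = 0.7217, so ω = 2 arcsin(0.7217) ≈ 92.4°.

92.4°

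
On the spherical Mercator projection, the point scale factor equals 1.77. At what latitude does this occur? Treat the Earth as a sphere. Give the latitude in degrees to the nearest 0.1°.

55.6°

Mercator scale is k = sec φ = 1/cos φ.
1/cos φ = 1.77  ⇒  cos φ = 0.5650  ⇒  φ = arccos(0.5650) ≈ 55.6°.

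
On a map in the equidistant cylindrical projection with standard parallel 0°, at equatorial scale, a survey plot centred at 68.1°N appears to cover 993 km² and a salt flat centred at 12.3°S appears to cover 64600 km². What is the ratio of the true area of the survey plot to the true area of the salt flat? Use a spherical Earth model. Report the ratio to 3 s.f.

On the plate carrée, areal scale = h·k = 1 × sec φ, so true area = apparent × cos φ.
True area of survey plot: 993 × cos(68.1°) = 993 × 0.3730 = 370.4 km².
True area of salt flat: 64600 × cos(12.3°) = 64600 × 0.9770 = 63120 km².
Ratio = 370.4 / 63120 ≈ 0.00587.

0.00587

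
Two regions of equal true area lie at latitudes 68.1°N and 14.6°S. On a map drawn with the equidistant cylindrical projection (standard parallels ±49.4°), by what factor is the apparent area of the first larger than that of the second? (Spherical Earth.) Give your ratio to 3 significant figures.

The equidistant cylindrical projection with φ₀ = 49.4° has h = 1 (meridians true) and k = cos φ₀ / cos φ along parallels.
Areal scale at 68.1°: h·k = 1.000 × 1.745 = 1.745.
Areal scale at 14.6°: h·k = 1.000 × 0.6725 = 0.6725.
Ratio = 1.745/0.6725 ≈ 2.59.

2.59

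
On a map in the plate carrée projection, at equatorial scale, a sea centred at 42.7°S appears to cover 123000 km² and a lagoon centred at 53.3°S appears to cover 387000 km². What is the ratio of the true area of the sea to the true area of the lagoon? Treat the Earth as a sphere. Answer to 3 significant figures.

On the plate carrée, areal scale = h·k = 1 × sec φ, so true area = apparent × cos φ.
True area of sea: 123000 × cos(42.7°) = 123000 × 0.7349 = 90390 km².
True area of lagoon: 387000 × cos(53.3°) = 387000 × 0.5976 = 231300 km².
Ratio = 90390 / 231300 ≈ 0.391.

0.391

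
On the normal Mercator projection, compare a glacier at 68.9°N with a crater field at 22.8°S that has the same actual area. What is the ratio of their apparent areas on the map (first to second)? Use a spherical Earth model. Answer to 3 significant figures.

6.56

On Mercator, area is exaggerated by sec²φ = 1/cos²φ.
At 68.9°: sec²(68.9°) = 1/0.3600² = 7.716.
At 22.8°: sec²(22.8°) = 1/0.9219² = 1.177.
Ratio = 7.716/1.177 = cos²(22.8°)/cos²(68.9°) ≈ 6.56.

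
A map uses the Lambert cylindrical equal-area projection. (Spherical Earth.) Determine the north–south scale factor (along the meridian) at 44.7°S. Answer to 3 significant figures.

0.711

The Lambert cylindrical equal-area projection is the cylindrical equal-area projection with its standard parallel at the equator (φ₀ = 0). A cylindrical equal-area projection with standard parallel φ₀ has meridian scale h = cos φ / cos φ₀ and parallel scale k = cos φ₀ / cos φ (so areas are preserved, h·k = 1).
h = cos 44.7° / cos 0° = 0.7108/1.000 = 0.7108.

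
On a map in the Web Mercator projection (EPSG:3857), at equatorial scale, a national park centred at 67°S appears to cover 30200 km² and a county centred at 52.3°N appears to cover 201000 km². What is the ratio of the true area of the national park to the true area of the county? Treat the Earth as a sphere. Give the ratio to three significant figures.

Since Mercator area scale is 1/cos²φ, the true area equals the apparent area multiplied by cos²φ.
True area of national park: 30200 × cos²(67°) = 30200 × 0.1527 = 4611 km².
True area of county: 201000 × cos²(52.3°) = 201000 × 0.3740 = 75170 km².
Ratio = 4611 / 75170 ≈ 0.0613.

0.0613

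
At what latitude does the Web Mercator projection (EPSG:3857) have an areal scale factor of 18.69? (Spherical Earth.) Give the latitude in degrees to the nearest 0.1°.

76.6°

Mercator areal scale is sec²φ.
sec²φ = 18.69  ⇒  cos²φ = 0.05350  ⇒  cos φ = 0.2313.
φ = arccos(0.2313) ≈ 76.6°.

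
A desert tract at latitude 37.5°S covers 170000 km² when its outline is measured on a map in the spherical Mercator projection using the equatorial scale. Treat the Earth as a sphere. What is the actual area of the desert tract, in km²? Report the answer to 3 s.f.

107000 km²

Mercator is conformal, so the point scale is isotropic: h = k = sec φ = 1/cos φ.
Areal scale = k² = sec²φ = 1/cos²(37.5°) = 1/0.7934² = 1.589.
True area = apparent / (areal scale) = 170000 / 1.589 ≈ 107000 km².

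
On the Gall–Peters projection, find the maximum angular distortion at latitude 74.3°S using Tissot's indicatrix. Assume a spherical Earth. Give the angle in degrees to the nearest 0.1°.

The Gall–Peters projection is cylindrical equal-area with φ₀ = 45°. A cylindrical equal-area projection with standard parallel φ₀ has meridian scale h = cos φ / cos φ₀ and parallel scale k = cos φ₀ / cos φ (so areas are preserved, h·k = 1).
At 74.3°: h = 0.3827, k = 2.613; principal scales a = 2.613, b = 0.3827.
sin(ω/2) = (a − b)/(a + b) = 2.230/2.996 = 0.7445, so ω = 2 arcsin(0.7445) ≈ 96.2°.

96.2°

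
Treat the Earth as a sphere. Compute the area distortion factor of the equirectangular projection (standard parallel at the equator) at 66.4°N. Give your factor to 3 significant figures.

In the plate carrée (x = Rλ, y = Rφ), meridians are true-scale (h = 1) and parallels are stretched by k = sec φ.
Areal scale = h·k = 1 × sec φ; at 66.4°, h = 1.000, k = 2.498, so h·k = 2.498.

2.50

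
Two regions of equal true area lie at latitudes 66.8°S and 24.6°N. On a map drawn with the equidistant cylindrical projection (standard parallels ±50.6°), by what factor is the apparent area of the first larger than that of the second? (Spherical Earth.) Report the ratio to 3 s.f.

2.31

In the equirectangular projection with standard parallel φ₀ = 50.6° (x = Rλ cos φ₀, y = Rφ), meridians are true-scale (h = 1) and the parallel scale is k = cos φ₀ / cos φ.
Areal scale at 66.8°: h·k = 1.000 × 1.611 = 1.611.
Areal scale at 24.6°: h·k = 1.000 × 0.6981 = 0.6981.
Ratio = 1.611/0.6981 ≈ 2.31.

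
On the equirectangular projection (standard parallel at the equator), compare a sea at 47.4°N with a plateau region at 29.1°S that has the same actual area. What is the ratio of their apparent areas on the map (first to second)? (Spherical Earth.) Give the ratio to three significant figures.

In the plate carrée (x = Rλ, y = Rφ), meridians are true-scale (h = 1) and parallels are stretched by k = sec φ.
Areal scale at 47.4°: h·k = 1.000 × 1.477 = 1.477.
Areal scale at 29.1°: h·k = 1.000 × 1.144 = 1.144.
Ratio = 1.477/1.144 ≈ 1.29.

1.29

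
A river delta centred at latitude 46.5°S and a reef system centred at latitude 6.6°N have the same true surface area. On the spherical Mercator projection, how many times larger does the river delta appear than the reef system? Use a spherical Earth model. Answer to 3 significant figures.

2.08

Mercator areal scale is sec²φ.
At 46.5°: sec²(46.5°) = 1/0.6884² = 2.110.
At 6.6°: sec²(6.6°) = 1/0.9934² = 1.013.
Ratio = 2.110/1.013 = cos²(6.6°)/cos²(46.5°) ≈ 2.08.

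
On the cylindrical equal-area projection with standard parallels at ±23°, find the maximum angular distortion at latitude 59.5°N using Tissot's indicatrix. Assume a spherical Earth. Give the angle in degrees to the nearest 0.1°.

Cylindrical equal-area (φ₀ = 23°): h = cos φ / cos 23° along meridians, k = cos 23° / cos φ along parallels; h·k = 1.
At 59.5°: h = 0.5514, k = 1.814; principal scales a = 1.814, b = 0.5514.
sin(ω/2) = (a − b)/(a + b) = 1.262/2.365 = 0.5337, so ω = 2 arcsin(0.5337) ≈ 64.5°.

64.5°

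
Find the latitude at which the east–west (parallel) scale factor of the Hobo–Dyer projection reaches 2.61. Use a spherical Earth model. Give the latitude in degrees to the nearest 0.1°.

The Hobo–Dyer projection is cylindrical equal-area with φ₀ = 37.5°. For cylindrical equal-area with standard parallel φ₀, h = cos φ / cos φ₀ and k = cos φ₀ / cos φ, so h·k = 1.
k = cos φ₀ / cos φ = 2.61  ⇒  cos φ = cos 37.5° / 2.61 = 0.3040.
φ = arccos(0.3040) ≈ 72.3°.

72.3°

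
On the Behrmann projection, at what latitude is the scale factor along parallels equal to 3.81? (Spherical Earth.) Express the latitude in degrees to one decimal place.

76.9°

Behrmann is a cylindrical equal-area projection with standard parallels at ±30°. A cylindrical equal-area projection with standard parallel φ₀ has meridian scale h = cos φ / cos φ₀ and parallel scale k = cos φ₀ / cos φ (so areas are preserved, h·k = 1).
k = cos φ₀ / cos φ = 3.81  ⇒  cos φ = cos 30° / 3.81 = 0.2273.
φ = arccos(0.2273) ≈ 76.9°.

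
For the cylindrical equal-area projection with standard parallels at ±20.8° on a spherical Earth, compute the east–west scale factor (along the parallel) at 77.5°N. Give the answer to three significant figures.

For cylindrical equal-area with standard parallel φ₀, h = cos φ / cos φ₀ and k = cos φ₀ / cos φ, so h·k = 1.
k = cos 20.8° / cos 77.5° = 0.9348/0.2164 = 4.319.

4.32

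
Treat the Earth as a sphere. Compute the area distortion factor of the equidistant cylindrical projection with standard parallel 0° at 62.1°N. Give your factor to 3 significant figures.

For the equirectangular projection with φ₀ = 0 (plate carrée), h = 1 along meridians and k = sec φ along parallels.
Areal scale = h·k = 1 × sec φ; at 62.1°, h = 1.000, k = 2.137, so h·k = 2.137.

2.14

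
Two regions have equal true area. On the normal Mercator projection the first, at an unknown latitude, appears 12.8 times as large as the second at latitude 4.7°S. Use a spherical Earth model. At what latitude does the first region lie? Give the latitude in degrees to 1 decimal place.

73.8°

Mercator areal scale is sec²φ, so apparent-area ratio = sec²φ₁ / sec²φ₂ = cos²φ₂ / cos²φ₁.
cos²φ₂ / cos²φ₁ = 12.8  ⇒  cos φ₁ = cos 4.7° / √12.8 = 0.9966/3.578 = 0.2786.
φ₁ = arccos(0.2786) ≈ 73.8°.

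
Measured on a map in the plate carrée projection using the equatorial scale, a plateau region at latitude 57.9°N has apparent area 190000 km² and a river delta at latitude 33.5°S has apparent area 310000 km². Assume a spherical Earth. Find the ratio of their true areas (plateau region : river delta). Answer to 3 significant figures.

On the plate carrée, areal scale = h·k = 1 × sec φ, so true area = apparent × cos φ.
True area of plateau region: 190000 × cos(57.9°) = 190000 × 0.5314 = 101000 km².
True area of river delta: 310000 × cos(33.5°) = 310000 × 0.8339 = 258500 km².
Ratio = 101000 / 258500 ≈ 0.391.

0.391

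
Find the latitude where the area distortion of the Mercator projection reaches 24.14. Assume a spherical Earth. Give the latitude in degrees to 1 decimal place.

78.3°

Mercator areal scale is sec²φ.
sec²φ = 24.14  ⇒  cos²φ = 0.04143  ⇒  cos φ = 0.2035.
φ = arccos(0.2035) ≈ 78.3°.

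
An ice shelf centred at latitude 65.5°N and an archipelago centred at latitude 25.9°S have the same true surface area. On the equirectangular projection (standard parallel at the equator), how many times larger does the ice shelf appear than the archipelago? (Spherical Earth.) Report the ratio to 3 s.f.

2.17

For the equirectangular projection with φ₀ = 0 (plate carrée), h = 1 along meridians and k = sec φ along parallels.
Areal scale at 65.5°: h·k = 1.000 × 2.411 = 2.411.
Areal scale at 25.9°: h·k = 1.000 × 1.112 = 1.112.
Ratio = 2.411/1.112 ≈ 2.17.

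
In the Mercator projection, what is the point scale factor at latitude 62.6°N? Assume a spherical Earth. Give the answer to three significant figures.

2.17

Mercator is conformal, so the point scale is isotropic: h = k = sec φ = 1/cos φ.
k = 1/cos 62.6° = 1/0.4602 = 2.173.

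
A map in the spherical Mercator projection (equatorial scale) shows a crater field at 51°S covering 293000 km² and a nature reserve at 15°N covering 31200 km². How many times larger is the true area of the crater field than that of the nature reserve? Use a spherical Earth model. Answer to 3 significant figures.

3.99

Since Mercator area scale is 1/cos²φ, the true area equals the apparent area multiplied by cos²φ.
True area of crater field: 293000 × cos²(51°) = 293000 × 0.3960 = 116000 km².
True area of nature reserve: 31200 × cos²(15°) = 31200 × 0.9330 = 29110 km².
Ratio = 116000 / 29110 ≈ 3.99.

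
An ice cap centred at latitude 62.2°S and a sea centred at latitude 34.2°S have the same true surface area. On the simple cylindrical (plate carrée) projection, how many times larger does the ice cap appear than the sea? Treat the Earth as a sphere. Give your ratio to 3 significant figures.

1.77

For the equirectangular projection with φ₀ = 0 (plate carrée), h = 1 along meridians and k = sec φ along parallels.
Areal scale at 62.2°: h·k = 1.000 × 2.144 = 2.144.
Areal scale at 34.2°: h·k = 1.000 × 1.209 = 1.209.
Ratio = 2.144/1.209 ≈ 1.77.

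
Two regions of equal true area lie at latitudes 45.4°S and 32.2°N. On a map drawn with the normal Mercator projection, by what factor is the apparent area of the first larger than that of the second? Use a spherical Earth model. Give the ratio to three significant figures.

1.45

Mercator areal scale is sec²φ.
At 45.4°: sec²(45.4°) = 1/0.7022² = 2.028.
At 32.2°: sec²(32.2°) = 1/0.8462² = 1.397.
Ratio = 2.028/1.397 = cos²(32.2°)/cos²(45.4°) ≈ 1.45.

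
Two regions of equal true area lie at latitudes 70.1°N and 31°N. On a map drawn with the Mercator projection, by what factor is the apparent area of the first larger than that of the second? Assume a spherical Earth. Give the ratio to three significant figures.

Mercator is conformal with k = sec φ, so areal scale = k² = sec²φ.
At 70.1°: sec²(70.1°) = 1/0.3404² = 8.631.
At 31°: sec²(31°) = 1/0.8572² = 1.361.
Ratio = 8.631/1.361 = cos²(31°)/cos²(70.1°) ≈ 6.34.

6.34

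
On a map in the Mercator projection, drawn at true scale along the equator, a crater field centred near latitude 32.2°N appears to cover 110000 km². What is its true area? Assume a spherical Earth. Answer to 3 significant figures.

The Mercator projection is conformal; its linear scale factor is the same in every direction and equals sec φ = 1/cos φ.
Areal scale = k² = sec²φ = 1/cos²(32.2°) = 1/0.8462² = 1.397.
True area = apparent / (areal scale) = 110000 / 1.397 ≈ 78800 km².

78800 km²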